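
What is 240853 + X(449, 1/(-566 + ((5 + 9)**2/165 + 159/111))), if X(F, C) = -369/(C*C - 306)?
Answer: 96873915750879500102/402209774149401 ≈ 2.4085e+5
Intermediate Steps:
X(F, C) = -369/(-306 + C**2) (X(F, C) = -369/(C**2 - 306) = -369/(-306 + C**2))
240853 + X(449, 1/(-566 + ((5 + 9)**2/165 + 159/111))) = 240853 - 369/(-306 + (1/(-566 + ((5 + 9)**2/165 + 159/111)))**2) = 240853 - 369/(-306 + (1/(-566 + (14**2*(1/165) + 159*(1/111))))**2) = 240853 - 369/(-306 + (1/(-566 + (196*(1/165) + 53/37)))**2) = 240853 - 369/(-306 + (1/(-566 + (196/165 + 53/37)))**2) = 240853 - 369/(-306 + (1/(-566 + 15997/6105))**2) = 240853 - 369/(-306 + (1/(-3439433/6105))**2) = 240853 - 369/(-306 + (-6105/3439433)**2) = 240853 - 369/(-306 + 37271025/11829699361489) = 240853 - 369/(-3619887967344609/11829699361489) = 240853 - 369*(-11829699361489/3619887967344609) = 240853 + 485017673821049/402209774149401 = 96873915750879500102/402209774149401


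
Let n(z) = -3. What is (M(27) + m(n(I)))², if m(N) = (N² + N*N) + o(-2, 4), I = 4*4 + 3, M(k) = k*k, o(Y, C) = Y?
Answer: 555025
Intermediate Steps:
M(k) = k²
I = 19 (I = 16 + 3 = 19)
m(N) = -2 + 2*N² (m(N) = (N² + N*N) - 2 = (N² + N²) - 2 = 2*N² - 2 = -2 + 2*N²)
(M(27) + m(n(I)))² = (27² + (-2 + 2*(-3)²))² = (729 + (-2 + 2*9))² = (729 + (-2 + 18))² = (729 + 16)² = 745² = 555025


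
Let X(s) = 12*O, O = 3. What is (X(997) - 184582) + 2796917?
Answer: 2612371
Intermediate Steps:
X(s) = 36 (X(s) = 12*3 = 36)
(X(997) - 184582) + 2796917 = (36 - 184582) + 2796917 = -184546 + 2796917 = 2612371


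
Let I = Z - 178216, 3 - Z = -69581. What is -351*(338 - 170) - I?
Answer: 49664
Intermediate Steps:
Z = 69584 (Z = 3 - 1*(-69581) = 3 + 69581 = 69584)
I = -108632 (I = 69584 - 178216 = -108632)
-351*(338 - 170) - I = -351*(338 - 170) - 1*(-108632) = -351*168 + 108632 = -58968 + 108632 = 49664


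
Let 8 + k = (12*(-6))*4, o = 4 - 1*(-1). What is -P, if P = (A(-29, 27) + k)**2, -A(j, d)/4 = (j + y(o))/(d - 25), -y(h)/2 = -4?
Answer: -64516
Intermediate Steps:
o = 5 (o = 4 + 1 = 5)
y(h) = 8 (y(h) = -2*(-4) = 8)
k = -296 (k = -8 + (12*(-6))*4 = -8 - 72*4 = -8 - 288 = -296)
A(j, d) = -4*(8 + j)/(-25 + d) (A(j, d) = -4*(j + 8)/(d - 25) = -4*(8 + j)/(-25 + d))
P = 64516 (P = (4*(-8 - 1*(-29))/(-25 + 27) - 296)**2 = (4*(-8 + 29)/2 - 296)**2 = (4*(1/2)*21 - 296)**2 = (42 - 296)**2 = (-254)**2 = 64516)
-P = -1*64516 = -64516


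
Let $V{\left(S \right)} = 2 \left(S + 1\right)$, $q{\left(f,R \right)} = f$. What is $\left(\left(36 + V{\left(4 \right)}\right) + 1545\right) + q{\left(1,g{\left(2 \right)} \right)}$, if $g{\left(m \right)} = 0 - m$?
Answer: $1592$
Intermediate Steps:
$g{\left(m \right)} = - m$
$V{\left(S \right)} = 2 + 2 S$ ($V{\left(S \right)} = 2 \left(1 + S\right) = 2 + 2 S$)
$\left(\left(36 + V{\left(4 \right)}\right) + 1545\right) + q{\left(1,g{\left(2 \right)} \right)} = \left(\left(36 + \left(2 + 2 \cdot 4\right)\right) + 1545\right) + 1 = \left(\left(36 + \left(2 + 8\right)\right) + 1545\right) + 1 = \left(\left(36 + 10\right) + 1545\right) + 1 = \left(46 + 1545\right) + 1 = 1591 + 1 = 1592$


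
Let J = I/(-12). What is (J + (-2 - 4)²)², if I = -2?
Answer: 47089/36 ≈ 1308.0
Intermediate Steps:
J = ⅙ (J = -2/(-12) = -2*(-1/12) = ⅙ ≈ 0.16667)
(J + (-2 - 4)²)² = (⅙ + (-2 - 4)²)² = (⅙ + (-6)²)² = (⅙ + 36)² = (217/6)² = 47089/36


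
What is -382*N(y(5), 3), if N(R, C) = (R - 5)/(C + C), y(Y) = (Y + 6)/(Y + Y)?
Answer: 2483/10 ≈ 248.30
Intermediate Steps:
y(Y) = (6 + Y)/(2*Y) (y(Y) = (6 + Y)/((2*Y)) = (6 + Y)*(1/(2*Y)) = (6 + Y)/(2*Y))
N(R, C) = (-5 + R)/(2*C) (N(R, C) = (-5 + R)/((2*C)) = (-5 + R)*(1/(2*C)) = (-5 + R)/(2*C))
-382*N(y(5), 3) = -191*(-5 + (1/2)*(6 + 5)/5)/3 = -191*(-5 + (1/2)*(1/5)*11)/3 = -191*(-5 + 11/10)/3 = -191*(-39)/(3*10) = -382*(-13/20) = 2483/10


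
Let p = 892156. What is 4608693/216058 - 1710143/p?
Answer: 1871091517907/96378720524 ≈ 19.414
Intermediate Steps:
4608693/216058 - 1710143/p = 4608693/216058 - 1710143/892156 = 1871091517907/96378720524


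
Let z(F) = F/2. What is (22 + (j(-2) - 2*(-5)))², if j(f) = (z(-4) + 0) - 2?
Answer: 784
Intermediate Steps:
z(F) = F/2 (z(F) = F*(½) = F/2)
j(f) = -4 (j(f) = ((½)*(-4) + 0) - 2 = (-2 + 0) - 2 = -2 - 2 = -4)
(22 + (j(-2) - 2*(-5)))² = (22 + (-4 - 2*(-5)))² = (22 + (-4 + 10))² = (22 + 6)² = 28² = 784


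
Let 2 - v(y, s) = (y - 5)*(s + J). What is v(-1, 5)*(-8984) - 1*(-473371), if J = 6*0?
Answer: 185883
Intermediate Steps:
J = 0
v(y, s) = 2 - s*(-5 + y) (v(y, s) = 2 - (y - 5)*(s + 0) = 2 - (-5 + y)*s = 2 - s*(-5 + y))
v(-1, 5)*(-8984) - 1*(-473371) = (2 + 5*5 - 1*5*(-1))*(-8984) - 1*(-473371) = (2 + 25 + 5)*(-8984) + 473371 = 32*(-8984) + 473371 = -287488 + 473371 = 185883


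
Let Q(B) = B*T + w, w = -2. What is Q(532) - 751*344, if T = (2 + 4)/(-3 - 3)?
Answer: -258878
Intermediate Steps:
T = -1 (T = 6/(-6) = 6*(-⅙) = -1)
Q(B) = -2 - B (Q(B) = B*(-1) - 2 = -B - 2 = -2 - B)
Q(532) - 751*344 = (-2 - 1*532) - 751*344 = (-2 - 532) - 258344 = -534 - 258344 = -258878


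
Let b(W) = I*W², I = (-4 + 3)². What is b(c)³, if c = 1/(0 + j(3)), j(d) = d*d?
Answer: 1/531441 ≈ 1.8817e-6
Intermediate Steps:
I = 1 (I = (-1)² = 1)
j(d) = d²
c = ⅑ (c = 1/(0 + 3²) = 1/(0 + 9) = 1/9 = ⅑ ≈ 0.11111)
b(W) = W² (b(W) = 1*W² = W²)
b(c)³ = ((⅑)²)³ = (1/81)³ = 1/531441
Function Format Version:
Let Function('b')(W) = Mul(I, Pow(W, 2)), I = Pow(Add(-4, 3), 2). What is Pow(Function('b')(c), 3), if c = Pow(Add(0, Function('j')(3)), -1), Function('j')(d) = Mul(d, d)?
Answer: Rational(1, 531441) ≈ 1.8817e-6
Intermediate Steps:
I = 1 (I = Pow(-1, 2) = 1)
Function('j')(d) = Pow(d, 2)
c = Rational(1, 9) (c = Pow(Add(0, Pow(3, 2)), -1) = Pow(Add(0, 9), -1) = Pow(9, -1) = Rational(1, 9) ≈ 0.11111)
Function('b')(W) = Pow(W, 2) (Function('b')(W) = Mul(1, Pow(W, 2)) = Pow(W, 2))
Pow(Function('b')(c), 3) = Pow(Pow(Rational(1, 9), 2), 3) = Pow(Rational(1, 81), 3) = Rational(1, 531441)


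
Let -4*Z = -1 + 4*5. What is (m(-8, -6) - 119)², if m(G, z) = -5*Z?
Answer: 145161/16 ≈ 9072.6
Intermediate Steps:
Z = -19/4 (Z = -(-1 + 4*5)/4 = -(-1 + 20)/4 = -¼*19 = -19/4 ≈ -4.7500)
m(G, z) = 95/4 (m(G, z) = -5*(-19/4) = 95/4)
(m(-8, -6) - 119)² = (95/4 - 119)² = (-381/4)² = 145161/16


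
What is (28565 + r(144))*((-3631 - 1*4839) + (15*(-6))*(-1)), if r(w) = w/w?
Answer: -239383080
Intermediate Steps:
r(w) = 1
(28565 + r(144))*((-3631 - 1*4839) + (15*(-6))*(-1)) = (28565 + 1)*((-3631 - 1*4839) + (15*(-6))*(-1)) = 28566*((-3631 - 4839) - 90*(-1)) = 28566*(-8470 + 90) = 28566*(-8380) = -239383080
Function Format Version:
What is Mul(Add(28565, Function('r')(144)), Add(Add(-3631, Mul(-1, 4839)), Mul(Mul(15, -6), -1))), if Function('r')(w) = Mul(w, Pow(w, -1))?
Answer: -239383080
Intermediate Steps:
Function('r')(w) = 1
Mul(Add(28565, Function('r')(144)), Add(Add(-3631, Mul(-1, 4839)), Mul(Mul(15, -6), -1))) = Mul(Add(28565, 1), Add(Add(-3631, Mul(-1, 4839)), Mul(Mul(15, -6), -1))) = Mul(28566, Add(Add(-3631, -4839), Mul(-90, -1))) = Mul(28566, Add(-8470, 90)) = Mul(28566, -8380) = -239383080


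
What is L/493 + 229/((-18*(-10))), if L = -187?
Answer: 4661/5220 ≈ 0.89291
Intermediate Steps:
L/493 + 229/((-18*(-10))) = -187/493 + 229/((-18*(-10))) = -187*1/493 + 229/180 = -11/29 + 229*(1/180) = -11/29 + 229/180 = 4661/5220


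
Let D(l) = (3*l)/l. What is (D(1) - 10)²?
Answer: 49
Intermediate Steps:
D(l) = 3
(D(1) - 10)² = (3 - 10)² = (-7)² = 49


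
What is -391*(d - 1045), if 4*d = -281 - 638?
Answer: 1993709/4 ≈ 4.9843e+5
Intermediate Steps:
d = -919/4 (d = (-281 - 638)/4 = (1/4)*(-919) = -919/4 ≈ -229.75)
-391*(d - 1045) = -391*(-919/4 - 1045) = -391*(-5099/4) = 1993709/4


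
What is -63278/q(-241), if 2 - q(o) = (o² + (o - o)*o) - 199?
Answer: 31639/28940 ≈ 1.0933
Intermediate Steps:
q(o) = 201 - o² (q(o) = 2 - ((o² + (o - o)*o) - 199) = 2 - ((o² + 0*o) - 199) = 2 - ((o² + 0) - 199) = 2 - (o² - 199) = 2 - (-199 + o²) = 2 + (199 - o²) = 201 - o²)
-63278/q(-241) = -63278/(201 - 1*(-241)²) = -63278/(201 - 1*58081) = -63278/(201 - 58081) = -63278/(-57880) = -63278*(-1/57880) = 31639/28940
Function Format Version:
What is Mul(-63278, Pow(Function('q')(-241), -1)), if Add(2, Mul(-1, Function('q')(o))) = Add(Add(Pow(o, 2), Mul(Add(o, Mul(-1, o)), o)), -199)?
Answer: Rational(31639, 28940) ≈ 1.0933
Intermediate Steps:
Function('q')(o) = Add(201, Mul(-1, Pow(o, 2))) (Function('q')(o) = Add(2, Mul(-1, Add(Add(Pow(o, 2), Mul(Add(o, Mul(-1, o)), o)), -199))) = Add(2, Mul(-1, Add(Add(Pow(o, 2), Mul(0, o)), -199))) = Add(2, Mul(-1, Add(Add(Pow(o, 2), 0), -199))) = Add(2, Mul(-1, Add(Pow(o, 2), -199))) = Add(2, Mul(-1, Add(-199, Pow(o, 2)))) = Add(2, Add(199, Mul(-1, Pow(o, 2)))) = Add(201, Mul(-1, Pow(o, 2))))
Mul(-63278, Pow(Function('q')(-241), -1)) = Mul(-63278, Pow(Add(201, Mul(-1, Pow(-241, 2))), -1)) = Mul(-63278, Pow(Add(201, Mul(-1, 58081)), -1)) = Mul(-63278, Pow(Add(201, -58081), -1)) = Mul(-63278, Pow(-57880, -1)) = Mul(-63278, Rational(-1, 57880)) = Rational(31639, 28940)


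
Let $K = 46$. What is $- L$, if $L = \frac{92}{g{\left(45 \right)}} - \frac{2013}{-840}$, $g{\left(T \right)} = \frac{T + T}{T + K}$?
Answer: $- \frac{48091}{504} \approx -95.419$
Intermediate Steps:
$g{\left(T \right)} = \frac{2 T}{46 + T}$ ($g{\left(T \right)} = \frac{T + T}{T + 46} = \frac{2 T}{46 + T}$)
$L = \frac{48091}{504}$ ($L = \frac{92}{2 \cdot 45 \frac{1}{46 + 45}} - \frac{2013}{-840} = \frac{92}{2 \cdot 45 \cdot \frac{1}{91}} - - \frac{671}{280} = \frac{92}{2 \cdot 45 \cdot \frac{1}{91}} + \frac{671}{280} = \frac{92}{\frac{90}{91}} + \frac{671}{280} = 92 \cdot \frac{91}{90} + \frac{671}{280} = \frac{4186}{45} + \frac{671}{280} = \frac{48091}{504} \approx 95.419$)
$- L = \left(-1\right) \frac{48091}{504} = - \frac{48091}{504}$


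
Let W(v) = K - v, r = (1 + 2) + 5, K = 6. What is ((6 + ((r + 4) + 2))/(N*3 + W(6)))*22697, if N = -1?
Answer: -453940/3 ≈ -1.5131e+5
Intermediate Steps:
r = 8 (r = 3 + 5 = 8)
W(v) = 6 - v
((6 + ((r + 4) + 2))/(N*3 + W(6)))*22697 = ((6 + ((8 + 4) + 2))/(-1*3 + (6 - 1*6)))*22697 = ((6 + (12 + 2))/(-3 + (6 - 6)))*22697 = ((6 + 14)/(-3 + 0))*22697 = (20/(-3))*22697 = (20*(-⅓))*22697 = -20/3*22697 = -453940/3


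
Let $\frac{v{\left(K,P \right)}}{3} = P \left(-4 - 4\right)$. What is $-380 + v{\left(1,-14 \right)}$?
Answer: $-44$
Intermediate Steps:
$v{\left(K,P \right)} = - 24 P$ ($v{\left(K,P \right)} = 3 P \left(-4 - 4\right) = 3 P \left(-8\right) = 3 \left(- 8 P\right) = - 24 P$)
$-380 + v{\left(1,-14 \right)} = -380 - -336 = -380 + 336 = -44$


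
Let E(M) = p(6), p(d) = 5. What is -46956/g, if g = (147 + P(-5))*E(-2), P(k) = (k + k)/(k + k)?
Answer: -11739/185 ≈ -63.454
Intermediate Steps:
E(M) = 5
P(k) = 1 (P(k) = (2*k)/((2*k)) = (2*k)*(1/(2*k)) = 1)
g = 740 (g = (147 + 1)*5 = 148*5 = 740)
-46956/g = -46956/740 = -46956*1/740 = -11739/185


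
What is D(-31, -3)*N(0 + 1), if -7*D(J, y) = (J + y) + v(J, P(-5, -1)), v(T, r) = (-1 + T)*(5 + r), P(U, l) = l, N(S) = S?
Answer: 162/7 ≈ 23.143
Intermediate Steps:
D(J, y) = 4/7 - 5*J/7 - y/7 (D(J, y) = -((J + y) + (-5 - 1*(-1) + 5*J + J*(-1)))/7 = -((J + y) + (-5 + 1 + 5*J - J))/7 = -((J + y) + (-4 + 4*J))/7 = -(-4 + y + 5*J)/7 = 4/7 - 5*J/7 - y/7)
D(-31, -3)*N(0 + 1) = (4/7 - 5/7*(-31) - 1/7*(-3))*(0 + 1) = (4/7 + 155/7 + 3/7)*1 = (162/7)*1 = 162/7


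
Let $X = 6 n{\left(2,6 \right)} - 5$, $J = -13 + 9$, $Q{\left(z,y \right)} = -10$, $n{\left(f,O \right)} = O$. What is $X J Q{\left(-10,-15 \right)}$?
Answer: $1240$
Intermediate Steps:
$J = -4$
$X = 31$ ($X = 6 \cdot 6 - 5 = 36 - 5 = 31$)
$X J Q{\left(-10,-15 \right)} = 31 \left(\left(-4\right) \left(-10\right)\right) = 31 \cdot 40 = 1240$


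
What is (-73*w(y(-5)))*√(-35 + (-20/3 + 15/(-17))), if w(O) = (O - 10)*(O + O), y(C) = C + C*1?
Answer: -29200*I*√110670/51 ≈ -1.9047e+5*I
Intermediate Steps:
y(C) = 2*C (y(C) = C + C = 2*C)
w(O) = 2*O*(-10 + O) (w(O) = (-10 + O)*(2*O) = 2*O*(-10 + O))
(-73*w(y(-5)))*√(-35 + (-20/3 + 15/(-17))) = (-146*2*(-5)*(-10 + 2*(-5)))*√(-35 + (-20/3 + 15/(-17))) = (-146*(-10)*(-10 - 10))*√(-35 + (-20*⅓ + 15*(-1/17))) = (-146*(-10)*(-20))*√(-35 + (-20/3 - 15/17)) = (-73*400)*√(-35 - 385/51) = -29200*I*√110670/51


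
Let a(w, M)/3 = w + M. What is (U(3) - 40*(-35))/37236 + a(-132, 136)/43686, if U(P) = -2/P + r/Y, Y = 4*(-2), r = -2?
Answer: 13686451/361487088 ≈ 0.037862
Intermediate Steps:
Y = -8
U(P) = ¼ - 2/P (U(P) = -2/P - 2/(-8) = -2/P - 2*(-⅛) = -2/P + ¼ = ¼ - 2/P)
a(w, M) = 3*M + 3*w (a(w, M) = 3*(w + M) = 3*(M + w) = 3*M + 3*w)
(U(3) - 40*(-35))/37236 + a(-132, 136)/43686 = ((¼)*(-8 + 3)/3 - 40*(-35))/37236 + (3*136 + 3*(-132))/43686 = ((¼)*(⅓)*(-5) + 1400)*(1/37236) + (408 - 396)*(1/43686) = (-5/12 + 1400)*(1/37236) + 12*(1/43686) = (16795/12)*(1/37236) + 2/7281 = 16795/446832 + 2/7281 = 13686451/361487088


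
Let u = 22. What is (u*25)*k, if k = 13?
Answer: 7150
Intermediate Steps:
(u*25)*k = (22*25)*13 = 550*13 = 7150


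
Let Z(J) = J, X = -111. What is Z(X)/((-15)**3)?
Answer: 37/1125 ≈ 0.032889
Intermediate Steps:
Z(X)/((-15)**3) = -111/((-15)**3) = -111/(-3375) = -111*(-1/3375) = 37/1125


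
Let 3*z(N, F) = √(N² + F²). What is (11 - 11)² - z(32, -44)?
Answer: -4*√185/3 ≈ -18.135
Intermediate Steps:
z(N, F) = √(F² + N²)/3 (z(N, F) = √(N² + F²)/3 = √(F² + N²)/3)
(11 - 11)² - z(32, -44) = (11 - 11)² - √((-44)² + 32²)/3 = 0² - √(1936 + 1024)/3 = 0 - √2960/3 = 0 - 4*√185/3 = -4*√185/3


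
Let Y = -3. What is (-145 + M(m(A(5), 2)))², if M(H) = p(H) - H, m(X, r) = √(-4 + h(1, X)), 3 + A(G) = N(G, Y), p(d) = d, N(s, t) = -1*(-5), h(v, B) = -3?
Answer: 21025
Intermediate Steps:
N(s, t) = 5
A(G) = 2 (A(G) = -3 + 5 = 2)
m(X, r) = I*√7 (m(X, r) = √(-4 - 3) = √(-7) = I*√7)
M(H) = 0 (M(H) = H - H = 0)
(-145 + M(m(A(5), 2)))² = (-145 + 0)² = (-145)² = 21025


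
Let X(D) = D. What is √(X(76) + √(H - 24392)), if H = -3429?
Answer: √(76 + I*√27821) ≈ 11.386 + 7.3244*I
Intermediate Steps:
√(X(76) + √(H - 24392)) = √(76 + √(-3429 - 24392)) = √(76 + √(-27821)) = √(76 + I*√27821)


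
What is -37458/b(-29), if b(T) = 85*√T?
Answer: 37458*I*√29/2465 ≈ 81.833*I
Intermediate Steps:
-37458/b(-29) = -37458*(-I*√29/2465) = -(-37458)*I*√29/2465 = 37458*I*√29/2465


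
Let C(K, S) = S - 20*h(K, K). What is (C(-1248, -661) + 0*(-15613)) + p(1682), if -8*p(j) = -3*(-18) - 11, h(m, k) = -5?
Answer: -4531/8 ≈ -566.38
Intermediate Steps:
C(K, S) = 100 + S (C(K, S) = S - 20*(-5) = S + 100 = 100 + S)
p(j) = -43/8 (p(j) = -(-3*(-18) - 11)/8 = -(54 - 11)/8 = -⅛*43 = -43/8)
(C(-1248, -661) + 0*(-15613)) + p(1682) = ((100 - 661) + 0*(-15613)) - 43/8 = (-561 + 0) - 43/8 = -561 - 43/8 = -4531/8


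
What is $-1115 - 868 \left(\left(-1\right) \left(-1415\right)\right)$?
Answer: $-1229335$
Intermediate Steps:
$-1115 - 868 \left(\left(-1\right) \left(-1415\right)\right) = -1115 - 1228220 = -1229335$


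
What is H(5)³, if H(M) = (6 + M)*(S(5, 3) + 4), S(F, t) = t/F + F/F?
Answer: 29218112/125 ≈ 2.3375e+5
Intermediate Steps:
S(F, t) = 1 + t/F (S(F, t) = t/F + 1 = 1 + t/F)
H(M) = 168/5 + 28*M/5 (H(M) = (6 + M)*((5 + 3)/5 + 4) = (6 + M)*((⅕)*8 + 4) = (6 + M)*(8/5 + 4) = (6 + M)*(28/5) = 168/5 + 28*M/5)
H(5)³ = (168/5 + (28/5)*5)³ = (168/5 + 28)³ = (308/5)³ = 29218112/125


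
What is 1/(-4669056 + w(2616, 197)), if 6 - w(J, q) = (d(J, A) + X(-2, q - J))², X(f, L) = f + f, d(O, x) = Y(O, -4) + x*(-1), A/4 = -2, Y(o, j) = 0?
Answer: -1/4669066 ≈ -2.1418e-7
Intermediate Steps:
A = -8 (A = 4*(-2) = -8)
d(O, x) = -x (d(O, x) = 0 + x*(-1) = 0 - x = -x)
X(f, L) = 2*f
w(J, q) = -10 (w(J, q) = 6 - (-1*(-8) + 2*(-2))² = 6 - (8 - 4)² = 6 - 1*4² = 6 - 1*16 = 6 - 16 = -10)
1/(-4669056 + w(2616, 197)) = 1/(-4669056 - 10) = 1/(-4669066) = -1/4669066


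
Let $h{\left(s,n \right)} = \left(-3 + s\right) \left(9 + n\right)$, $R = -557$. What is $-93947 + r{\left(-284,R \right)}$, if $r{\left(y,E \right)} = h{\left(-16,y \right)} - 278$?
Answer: $-89000$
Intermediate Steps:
$r{\left(y,E \right)} = -449 - 19 y$ ($r{\left(y,E \right)} = \left(-27 - 3 y + 9 \left(-16\right) + y \left(-16\right)\right) - 278 = \left(-27 - 3 y - 144 - 16 y\right) - 278 = \left(-171 - 19 y\right) - 278 = -449 - 19 y$)
$-93947 + r{\left(-284,R \right)} = -93947 - -4947 = -93947 + \left(-449 + 5396\right) = -93947 + 4947 = -89000$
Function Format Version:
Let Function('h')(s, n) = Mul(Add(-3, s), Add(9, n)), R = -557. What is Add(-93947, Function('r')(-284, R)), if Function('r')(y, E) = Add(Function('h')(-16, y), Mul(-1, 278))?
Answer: -89000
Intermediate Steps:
Function('r')(y, E) = Add(-449, Mul(-19, y)) (Function('r')(y, E) = Add(Add(-27, Mul(-3, y), Mul(9, -16), Mul(y, -16)), Mul(-1, 278)) = Add(Add(-27, Mul(-3, y), -144, Mul(-16, y)), -278) = Add(Add(-171, Mul(-19, y)), -278) = Add(-449, Mul(-19, y)))
Add(-93947, Function('r')(-284, R)) = Add(-93947, Add(-449, Mul(-19, -284))) = Add(-93947, Add(-449, 5396)) = Add(-93947, 4947) = -89000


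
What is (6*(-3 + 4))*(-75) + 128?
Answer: -322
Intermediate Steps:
(6*(-3 + 4))*(-75) + 128 = (6*1)*(-75) + 128 = 6*(-75) + 128 = -450 + 128 = -322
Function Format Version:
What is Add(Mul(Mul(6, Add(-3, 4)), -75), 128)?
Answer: -322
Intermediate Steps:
Add(Mul(Mul(6, Add(-3, 4)), -75), 128) = Add(Mul(Mul(6, 1), -75), 128) = Add(Mul(6, -75), 128) = Add(-450, 128) = -322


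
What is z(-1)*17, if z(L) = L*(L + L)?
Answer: 34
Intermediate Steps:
z(L) = 2*L**2 (z(L) = L*(2*L) = 2*L**2)
z(-1)*17 = (2*(-1)**2)*17 = (2*1)*17 = 2*17 = 34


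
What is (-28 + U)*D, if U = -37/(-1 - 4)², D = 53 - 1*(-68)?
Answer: -89177/25 ≈ -3567.1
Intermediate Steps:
D = 121 (D = 53 + 68 = 121)
U = -37/25 (U = -37/((-5)²) = -37/25 ≈ -1.4800)
(-28 + U)*D = (-28 - 37/25)*121 = -737/25*121 = -89177/25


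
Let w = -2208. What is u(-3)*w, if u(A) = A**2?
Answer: -19872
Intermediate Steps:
u(-3)*w = (-3)**2*(-2208) = 9*(-2208) = -19872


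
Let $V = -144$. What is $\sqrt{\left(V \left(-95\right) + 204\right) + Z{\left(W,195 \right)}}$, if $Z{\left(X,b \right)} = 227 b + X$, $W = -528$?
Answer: $\sqrt{57621} \approx 240.04$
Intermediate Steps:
$Z{\left(X,b \right)} = X + 227 b$
$\sqrt{\left(V \left(-95\right) + 204\right) + Z{\left(W,195 \right)}} = \sqrt{\left(\left(-144\right) \left(-95\right) + 204\right) + \left(-528 + 227 \cdot 195\right)} = \sqrt{\left(13680 + 204\right) + \left(-528 + 44265\right)} = \sqrt{13884 + 43737} = \sqrt{57621}$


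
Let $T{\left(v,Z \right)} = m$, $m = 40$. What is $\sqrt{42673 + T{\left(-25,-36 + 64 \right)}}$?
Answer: $11 \sqrt{353} \approx 206.67$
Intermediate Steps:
$T{\left(v,Z \right)} = 40$
$\sqrt{42673 + T{\left(-25,-36 + 64 \right)}} = \sqrt{42673 + 40} = \sqrt{42713} = 11 \sqrt{353}$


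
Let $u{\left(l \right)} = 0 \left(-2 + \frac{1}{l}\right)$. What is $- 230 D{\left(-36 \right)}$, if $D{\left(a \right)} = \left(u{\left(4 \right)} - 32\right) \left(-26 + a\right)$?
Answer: $-456320$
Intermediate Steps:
$u{\left(l \right)} = 0$
$D{\left(a \right)} = 832 - 32 a$ ($D{\left(a \right)} = \left(0 - 32\right) \left(-26 + a\right) = - 32 \left(-26 + a\right) = 832 - 32 a$)
$- 230 D{\left(-36 \right)} = - 230 \left(832 - -1152\right) = - 230 \left(832 + 1152\right) = \left(-230\right) 1984 = -456320$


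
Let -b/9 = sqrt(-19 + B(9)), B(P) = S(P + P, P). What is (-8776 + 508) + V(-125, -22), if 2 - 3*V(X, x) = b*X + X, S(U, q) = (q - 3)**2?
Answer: -24677/3 - 375*sqrt(17) ≈ -9771.8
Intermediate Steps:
S(U, q) = (-3 + q)**2
B(P) = (-3 + P)**2
b = -9*sqrt(17) (b = -9*sqrt(-19 + (-3 + 9)**2) = -9*sqrt(-19 + 6**2) = -9*sqrt(-19 + 36) = -9*sqrt(17) ≈ -37.108)
V(X, x) = 2/3 - X/3 + 3*X*sqrt(17) (V(X, x) = 2/3 - ((-9*sqrt(17))*X + X)/3 = 2/3 - (-9*X*sqrt(17) + X)/3 = 2/3 - (X - 9*X*sqrt(17))/3 = 2/3 + (-X/3 + 3*X*sqrt(17)) = 2/3 - X/3 + 3*X*sqrt(17))
(-8776 + 508) + V(-125, -22) = (-8776 + 508) + (2/3 - 1/3*(-125) + 3*(-125)*sqrt(17)) = -8268 + (2/3 + 125/3 - 375*sqrt(17)) = -8268 + (127/3 - 375*sqrt(17)) = -24677/3 - 375*sqrt(17)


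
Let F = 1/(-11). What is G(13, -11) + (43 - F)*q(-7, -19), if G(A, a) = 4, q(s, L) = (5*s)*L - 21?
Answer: 305300/11 ≈ 27755.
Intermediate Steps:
q(s, L) = -21 + 5*L*s (q(s, L) = 5*L*s - 21 = -21 + 5*L*s)
F = -1/11 ≈ -0.090909
G(13, -11) + (43 - F)*q(-7, -19) = 4 + (43 - 1*(-1/11))*(-21 + 5*(-19)*(-7)) = 4 + (43 + 1/11)*(-21 + 665) = 4 + (474/11)*644 = 4 + 305256/11 = 305300/11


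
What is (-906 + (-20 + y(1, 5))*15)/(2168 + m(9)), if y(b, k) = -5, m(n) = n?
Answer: -183/311 ≈ -0.58842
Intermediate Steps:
(-906 + (-20 + y(1, 5))*15)/(2168 + m(9)) = (-906 + (-20 - 5)*15)/(2168 + 9) = (-906 - 25*15)/2177 = (-906 - 375)*(1/2177) = -1281*1/2177 = -183/311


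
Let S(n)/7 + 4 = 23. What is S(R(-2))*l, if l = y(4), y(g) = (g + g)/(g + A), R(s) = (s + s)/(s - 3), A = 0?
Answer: 266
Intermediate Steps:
R(s) = 2*s/(-3 + s) (R(s) = (2*s)/(-3 + s) = 2*s/(-3 + s))
y(g) = 2 (y(g) = (g + g)/(g + 0) = (2*g)/g = 2)
l = 2
S(n) = 133 (S(n) = -28 + 7*23 = -28 + 161 = 133)
S(R(-2))*l = 133*2 = 266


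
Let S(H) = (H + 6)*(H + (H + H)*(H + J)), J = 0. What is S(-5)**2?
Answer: 2025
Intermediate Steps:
S(H) = (6 + H)*(H + 2*H**2) (S(H) = (H + 6)*(H + (H + H)*(H + 0)) = (6 + H)*(H + (2*H)*H) = (6 + H)*(H + 2*H**2))
S(-5)**2 = (-5*(6 + 2*(-5)**2 + 13*(-5)))**2 = (-5*(6 + 2*25 - 65))**2 = (-5*(6 + 50 - 65))**2 = (-5*(-9))**2 = 45**2 = 2025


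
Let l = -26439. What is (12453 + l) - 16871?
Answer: -30857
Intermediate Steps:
(12453 + l) - 16871 = (12453 - 26439) - 16871 = -13986 - 16871 = -30857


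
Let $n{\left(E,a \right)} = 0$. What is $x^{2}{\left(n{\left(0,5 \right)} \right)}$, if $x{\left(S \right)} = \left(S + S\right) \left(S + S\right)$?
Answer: $0$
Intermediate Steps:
$x{\left(S \right)} = 4 S^{2}$ ($x{\left(S \right)} = 2 S 2 S = 4 S^{2}$)
$x^{2}{\left(n{\left(0,5 \right)} \right)} = \left(4 \cdot 0^{2}\right)^{2} = \left(4 \cdot 0\right)^{2} = 0^{2} = 0$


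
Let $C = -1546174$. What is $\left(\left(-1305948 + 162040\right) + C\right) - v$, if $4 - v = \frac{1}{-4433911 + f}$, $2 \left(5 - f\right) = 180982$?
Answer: $- \frac{12171017028143}{4524397} \approx -2.6901 \cdot 10^{6}$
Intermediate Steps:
$f = -90486$ ($f = 5 - 90491 = -90486$)
$v = \frac{18097589}{4524397}$ ($v = 4 - \frac{1}{-4433911 - 90486} = 4 - \frac{1}{-4524397} = 4 - - \frac{1}{4524397} = 4 + \frac{1}{4524397} = \frac{18097589}{4524397} \approx 4.0$)
$\left(\left(-1305948 + 162040\right) + C\right) - v = \left(\left(-1305948 + 162040\right) - 1546174\right) - \frac{18097589}{4524397} = \left(-1143908 - 1546174\right) - \frac{18097589}{4524397} = -2690082 - \frac{18097589}{4524397} = - \frac{12171017028143}{4524397}$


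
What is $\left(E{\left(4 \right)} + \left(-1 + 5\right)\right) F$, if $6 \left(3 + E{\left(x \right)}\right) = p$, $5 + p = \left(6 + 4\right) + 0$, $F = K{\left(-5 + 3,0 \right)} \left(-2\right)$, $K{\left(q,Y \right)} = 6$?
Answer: $-22$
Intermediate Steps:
$F = -12$ ($F = 6 \left(-2\right) = -12$)
$p = 5$ ($p = -5 + \left(\left(6 + 4\right) + 0\right) = -5 + \left(10 + 0\right) = -5 + 10 = 5$)
$E{\left(x \right)} = - \frac{13}{6}$ ($E{\left(x \right)} = -3 + \frac{1}{6} \cdot 5 = -3 + \frac{5}{6} = - \frac{13}{6}$)
$\left(E{\left(4 \right)} + \left(-1 + 5\right)\right) F = \left(- \frac{13}{6} + \left(-1 + 5\right)\right) \left(-12\right) = \left(- \frac{13}{6} + 4\right) \left(-12\right) = \frac{11}{6} \left(-12\right) = -22$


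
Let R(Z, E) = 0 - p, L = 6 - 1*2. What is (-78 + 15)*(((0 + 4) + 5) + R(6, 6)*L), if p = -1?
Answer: -819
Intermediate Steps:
L = 4 (L = 6 - 2 = 4)
R(Z, E) = 1 (R(Z, E) = 0 - 1*(-1) = 0 + 1 = 1)
(-78 + 15)*(((0 + 4) + 5) + R(6, 6)*L) = (-78 + 15)*(((0 + 4) + 5) + 1*4) = -63*((4 + 5) + 4) = -63*(9 + 4) = -63*13 = -819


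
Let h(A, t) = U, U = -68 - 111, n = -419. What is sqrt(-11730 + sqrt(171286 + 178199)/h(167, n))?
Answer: sqrt(-375840930 - 179*sqrt(349485))/179 ≈ 108.32*I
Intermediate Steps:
U = -179
h(A, t) = -179
sqrt(-11730 + sqrt(171286 + 178199)/h(167, n)) = sqrt(-11730 + sqrt(171286 + 178199)/(-179)) = sqrt(-11730 + sqrt(349485)*(-1/179)) = sqrt(-11730 - sqrt(349485)/179)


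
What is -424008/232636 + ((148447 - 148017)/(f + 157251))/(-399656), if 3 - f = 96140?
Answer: -1294527006632969/710254480590328 ≈ -1.8226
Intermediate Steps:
f = -96137 (f = 3 - 1*96140 = 3 - 96140 = -96137)
-424008/232636 + ((148447 - 148017)/(f + 157251))/(-399656) = -424008/232636 + ((148447 - 148017)/(-96137 + 157251))/(-399656) = -424008*1/232636 + (430/61114)*(-1/399656) = -106002/58159 + (430*(1/61114))*(-1/399656) = -106002/58159 + (215/30557)*(-1/399656) = -106002/58159 - 215/12212288392 = -1294527006632969/710254480590328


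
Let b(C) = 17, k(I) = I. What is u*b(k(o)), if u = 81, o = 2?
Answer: 1377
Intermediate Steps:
u*b(k(o)) = 81*17 = 1377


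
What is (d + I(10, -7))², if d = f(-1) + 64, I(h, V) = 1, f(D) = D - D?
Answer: 4225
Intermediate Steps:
f(D) = 0
d = 64 (d = 0 + 64 = 64)
(d + I(10, -7))² = (64 + 1)² = 65² = 4225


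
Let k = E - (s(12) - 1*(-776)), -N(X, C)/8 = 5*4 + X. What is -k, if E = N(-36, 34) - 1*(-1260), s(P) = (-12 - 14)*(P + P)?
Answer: -1236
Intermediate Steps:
s(P) = -52*P
N(X, C) = -160 - 8*X (N(X, C) = -8*(5*4 + X) = -8*(20 + X) = -160 - 8*X)
E = 1388 (E = (-160 - 8*(-36)) - 1*(-1260) = (-160 + 288) + 1260 = 128 + 1260 = 1388)
k = 1236 (k = 1388 - (-52*12 - 1*(-776)) = 1388 - (-624 + 776) = 1388 - 1*152 = 1388 - 152 = 1236)
-k = -1*1236 = -1236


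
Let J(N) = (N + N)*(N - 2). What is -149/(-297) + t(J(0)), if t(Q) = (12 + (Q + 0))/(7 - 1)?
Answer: 743/297 ≈ 2.5017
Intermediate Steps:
J(N) = 2*N*(-2 + N) (J(N) = (2*N)*(-2 + N) = 2*N*(-2 + N))
t(Q) = 2 + Q/6 (t(Q) = (12 + Q)/6 = (12 + Q)*(⅙) = 2 + Q/6)
-149/(-297) + t(J(0)) = -149/(-297) + (2 + (2*0*(-2 + 0))/6) = -1/297*(-149) + (2 + (2*0*(-2))/6) = 149/297 + (2 + (⅙)*0) = 149/297 + (2 + 0) = 149/297 + 2 = 743/297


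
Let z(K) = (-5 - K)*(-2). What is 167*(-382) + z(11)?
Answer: -63762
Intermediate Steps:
z(K) = 10 + 2*K
167*(-382) + z(11) = 167*(-382) + (10 + 2*11) = -63794 + (10 + 22) = -63794 + 32 = -63762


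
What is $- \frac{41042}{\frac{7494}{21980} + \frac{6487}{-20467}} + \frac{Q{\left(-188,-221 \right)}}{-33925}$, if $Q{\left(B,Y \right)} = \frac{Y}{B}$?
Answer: $- \frac{58878685237095189899}{34426112010100} \approx -1.7103 \cdot 10^{6}$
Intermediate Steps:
$- \frac{41042}{\frac{7494}{21980} + \frac{6487}{-20467}} + \frac{Q{\left(-188,-221 \right)}}{-33925} = - \frac{41042}{\frac{7494}{21980} + \frac{6487}{-20467}} + \frac{\left(-221\right) \frac{1}{-188}}{-33925} = - \frac{41042}{7494 \cdot \frac{1}{21980} + 6487 \left(- \frac{1}{20467}\right)} + \left(-221\right) \left(- \frac{1}{188}\right) \left(- \frac{1}{33925}\right) = - \frac{41042}{\frac{3747}{10990} - \frac{6487}{20467}} + \frac{221}{188} \left(- \frac{1}{33925}\right) = - \frac{41042}{\frac{5397719}{224932330}} - \frac{221}{6377900} = \left(-41042\right) \frac{224932330}{5397719} - \frac{221}{6377900} = - \frac{9231672687860}{5397719} - \frac{221}{6377900} = - \frac{58878685237095189899}{34426112010100}$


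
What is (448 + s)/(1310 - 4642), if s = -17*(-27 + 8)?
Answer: -771/3332 ≈ -0.23139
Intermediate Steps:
s = 323 (s = -17*(-19) = 323)
(448 + s)/(1310 - 4642) = (448 + 323)/(1310 - 4642) = 771/(-3332) = 771*(-1/3332) = -771/3332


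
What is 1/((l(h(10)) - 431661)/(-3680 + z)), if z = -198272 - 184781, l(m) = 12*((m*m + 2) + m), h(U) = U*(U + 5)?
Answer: 128911/53279 ≈ 2.4195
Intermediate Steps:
h(U) = U*(5 + U)
l(m) = 24 + 12*m + 12*m**2 (l(m) = 12*((m**2 + 2) + m) = 12*((2 + m**2) + m) = 12*(2 + m + m**2) = 24 + 12*m + 12*m**2)
z = -383053
1/((l(h(10)) - 431661)/(-3680 + z)) = 1/(((24 + 12*(10*(5 + 10)) + 12*(10*(5 + 10))**2) - 431661)/(-3680 - 383053)) = 1/(((24 + 12*(10*15) + 12*(10*15)**2) - 431661)/(-386733)) = 1/(((24 + 12*150 + 12*150**2) - 431661)*(-1/386733)) = 1/(((24 + 1800 + 12*22500) - 431661)*(-1/386733)) = 1/(((24 + 1800 + 270000) - 431661)*(-1/386733)) = 1/((271824 - 431661)*(-1/386733)) = 1/(-159837*(-1/386733)) = 1/(53279/128911) = 128911/53279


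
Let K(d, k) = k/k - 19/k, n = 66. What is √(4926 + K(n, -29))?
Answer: 3*√460462/29 ≈ 70.197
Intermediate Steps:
K(d, k) = 1 - 19/k
√(4926 + K(n, -29)) = √(4926 + (-19 - 29)/(-29)) = √(4926 - 1/29*(-48)) = √(4926 + 48/29) = √(142902/29) = 3*√460462/29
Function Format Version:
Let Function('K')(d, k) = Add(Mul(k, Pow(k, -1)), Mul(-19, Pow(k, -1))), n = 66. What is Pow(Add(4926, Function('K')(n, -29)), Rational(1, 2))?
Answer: Mul(Rational(3, 29), Pow(460462, Rational(1, 2))) ≈ 70.197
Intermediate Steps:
Function('K')(d, k) = Add(1, Mul(-19, Pow(k, -1)))
Pow(Add(4926, Function('K')(n, -29)), Rational(1, 2)) = Pow(Add(4926, Mul(Pow(-29, -1), Add(-19, -29))), Rational(1, 2)) = Pow(Add(4926, Mul(Rational(-1, 29), -48)), Rational(1, 2)) = Pow(Add(4926, Rational(48, 29)), Rational(1, 2)) = Pow(Rational(142902, 29), Rational(1, 2)) = Mul(Rational(3, 29), Pow(460462, Rational(1, 2)))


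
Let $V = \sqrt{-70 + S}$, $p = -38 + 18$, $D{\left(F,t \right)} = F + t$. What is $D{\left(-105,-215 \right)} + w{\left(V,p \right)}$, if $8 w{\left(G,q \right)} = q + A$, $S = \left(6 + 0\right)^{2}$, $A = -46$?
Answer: $- \frac{1313}{4} \approx -328.25$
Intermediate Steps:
$S = 36$ ($S = 6^{2} = 36$)
$p = -20$
$V = i \sqrt{34}$ ($V = \sqrt{-70 + 36} = \sqrt{-34} = i \sqrt{34} \approx 5.8309 i$)
$w{\left(G,q \right)} = - \frac{23}{4} + \frac{q}{8}$ ($w{\left(G,q \right)} = \frac{q - 46}{8} = \frac{-46 + q}{8} = - \frac{23}{4} + \frac{q}{8}$)
$D{\left(-105,-215 \right)} + w{\left(V,p \right)} = \left(-105 - 215\right) + \left(- \frac{23}{4} + \frac{1}{8} \left(-20\right)\right) = -320 - \frac{33}{4} = - \frac{1313}{4}$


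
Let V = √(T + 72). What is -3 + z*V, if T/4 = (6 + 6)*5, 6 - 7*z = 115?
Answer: -3 - 218*√78/7 ≈ -278.05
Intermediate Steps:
z = -109/7 (z = 6/7 - ⅐*115 = 6/7 - 115/7 = -109/7 ≈ -15.571)
T = 240 (T = 4*((6 + 6)*5) = 4*(12*5) = 4*60 = 240)
V = 2*√78 (V = √(240 + 72) = √312 = 2*√78 ≈ 17.664)
-3 + z*V = -3 - 218*√78/7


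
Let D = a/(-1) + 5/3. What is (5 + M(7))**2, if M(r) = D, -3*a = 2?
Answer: 484/9 ≈ 53.778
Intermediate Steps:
a = -2/3 (a = -1/3*2 = -2/3 ≈ -0.66667)
D = 7/3 (D = -2/3/(-1) + 5/3 = -2/3*(-1) + 5*(1/3) = 2/3 + 5/3 = 7/3 ≈ 2.3333)
M(r) = 7/3
(5 + M(7))**2 = (5 + 7/3)**2 = (22/3)**2 = 484/9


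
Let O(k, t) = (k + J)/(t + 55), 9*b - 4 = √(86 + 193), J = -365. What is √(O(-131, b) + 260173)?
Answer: √(129821863 + 780519*√31)/√(499 + 3*√31) ≈ 510.06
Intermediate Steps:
b = 4/9 + √31/3 (b = 4/9 + √(86 + 193)/9 = 4/9 + √279/9 = 4/9 + (3*√31)/9 = 4/9 + √31/3 ≈ 2.3004)
O(k, t) = (-365 + k)/(55 + t) (O(k, t) = (k - 365)/(t + 55) = (-365 + k)/(55 + t))
√(O(-131, b) + 260173) = √((-365 - 131)/(55 + (4/9 + √31/3)) + 260173) = √(-496/(499/9 + √31/3) + 260173) = √(260173 - 496/(499/9 + √31/3))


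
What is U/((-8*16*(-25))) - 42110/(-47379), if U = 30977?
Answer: 1602411283/151612800 ≈ 10.569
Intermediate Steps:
U/((-8*16*(-25))) - 42110/(-47379) = 30977/((-8*16*(-25))) - 42110/(-47379) = 30977/((-128*(-25))) - 42110*(-1/47379) = 30977/3200 + 42110/47379 = 1602411283/151612800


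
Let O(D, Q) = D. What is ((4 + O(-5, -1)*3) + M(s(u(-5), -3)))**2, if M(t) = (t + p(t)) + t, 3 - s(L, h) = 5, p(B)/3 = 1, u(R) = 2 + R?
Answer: 144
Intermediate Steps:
p(B) = 3 (p(B) = 3*1 = 3)
s(L, h) = -2 (s(L, h) = 3 - 1*5 = 3 - 5 = -2)
M(t) = 3 + 2*t (M(t) = (t + 3) + t = (3 + t) + t = 3 + 2*t)
((4 + O(-5, -1)*3) + M(s(u(-5), -3)))**2 = ((4 - 5*3) + (3 + 2*(-2)))**2 = ((4 - 15) + (3 - 4))**2 = (-11 - 1)**2 = (-12)**2 = 144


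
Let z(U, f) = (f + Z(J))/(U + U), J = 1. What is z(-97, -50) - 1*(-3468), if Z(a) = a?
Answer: 672841/194 ≈ 3468.3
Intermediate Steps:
z(U, f) = (1 + f)/(2*U) (z(U, f) = (f + 1)/(U + U) = (1 + f)/((2*U)) = (1 + f)*(1/(2*U)) = (1 + f)/(2*U))
z(-97, -50) - 1*(-3468) = (1/2)*(1 - 50)/(-97) - 1*(-3468) = (1/2)*(-1/97)*(-49) + 3468 = 49/194 + 3468 = 672841/194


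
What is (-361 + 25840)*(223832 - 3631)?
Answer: 5610501279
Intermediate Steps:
(-361 + 25840)*(223832 - 3631) = 25479*220201 = 5610501279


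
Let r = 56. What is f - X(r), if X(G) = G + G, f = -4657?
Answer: -4769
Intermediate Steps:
X(G) = 2*G
f - X(r) = -4657 - 2*56 = -4657 - 1*112 = -4657 - 112 = -4769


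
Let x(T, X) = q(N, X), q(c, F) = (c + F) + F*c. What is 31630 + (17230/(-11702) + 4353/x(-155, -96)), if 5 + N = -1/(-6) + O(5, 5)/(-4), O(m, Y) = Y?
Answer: 1070499025081/33836333 ≈ 31638.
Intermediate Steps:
N = -73/12 (N = -5 + (-1/(-6) + 5/(-4)) = -5 + (-1*(-⅙) + 5*(-¼)) = -5 + (⅙ - 5/4) = -5 - 13/12 = -73/12 ≈ -6.0833)
q(c, F) = F + c + F*c (q(c, F) = (F + c) + F*c = F + c + F*c)
x(T, X) = -73/12 - 61*X/12 (x(T, X) = X - 73/12 + X*(-73/12) = X - 73/12 - 73*X/12 = -73/12 - 61*X/12)
31630 + (17230/(-11702) + 4353/x(-155, -96)) = 31630 + (17230/(-11702) + 4353/(-73/12 - 61/12*(-96))) = 31630 + (17230*(-1/11702) + 4353/(-73/12 + 488)) = 31630 + (-8615/5851 + 4353/(5783/12)) = 31630 + (-8615/5851 + 4353*(12/5783)) = 31630 + (-8615/5851 + 52236/5783) = 31630 + 255812291/33836333 = 1070499025081/33836333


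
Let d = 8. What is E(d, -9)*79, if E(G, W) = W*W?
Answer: 6399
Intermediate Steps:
E(G, W) = W²
E(d, -9)*79 = (-9)²*79 = 81*79 = 6399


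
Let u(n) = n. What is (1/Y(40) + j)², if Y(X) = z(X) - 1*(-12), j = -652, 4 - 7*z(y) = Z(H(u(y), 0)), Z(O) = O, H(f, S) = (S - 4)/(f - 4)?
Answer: 267261082729/628849 ≈ 4.2500e+5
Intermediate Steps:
H(f, S) = (-4 + S)/(-4 + f)
z(y) = 4/7 + 4/(7*(-4 + y)) (z(y) = 4/7 - (-4 + 0)/(7*(-4 + y)) = 4/7 - (-4)/(7*(-4 + y)) = 4/7 + 4/(7*(-4 + y)))
Y(X) = 12 + 4*(-3 + X)/(7*(-4 + X)) (Y(X) = 4*(-3 + X)/(7*(-4 + X)) - 1*(-12) = 4*(-3 + X)/(7*(-4 + X)) + 12 = 12 + 4*(-3 + X)/(7*(-4 + X)))
(1/Y(40) + j)² = (1/(4*(-87 + 22*40)/(7*(-4 + 40))) - 652)² = (1/((4/7)*(-87 + 880)/36) - 652)² = (1/((4/7)*(1/36)*793) - 652)² = (1/(793/63) - 652)² = (63/793 - 652)² = (-516973/793)² = 267261082729/628849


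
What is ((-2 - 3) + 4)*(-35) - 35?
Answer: 0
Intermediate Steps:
((-2 - 3) + 4)*(-35) - 35 = (-5 + 4)*(-35) - 35 = -1*(-35) - 35 = 35 - 35 = 0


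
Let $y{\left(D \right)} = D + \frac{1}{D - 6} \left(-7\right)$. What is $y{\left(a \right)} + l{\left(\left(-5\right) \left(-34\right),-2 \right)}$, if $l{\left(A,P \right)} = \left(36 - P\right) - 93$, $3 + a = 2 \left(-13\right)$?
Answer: $- \frac{419}{5} \approx -83.8$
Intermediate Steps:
$a = -29$ ($a = -3 + 2 \left(-13\right) = -3 - 26 = -29$)
$l{\left(A,P \right)} = -57 - P$ ($l{\left(A,P \right)} = \left(36 - P\right) - 93 = -57 - P$)
$y{\left(D \right)} = D - \frac{7}{-6 + D}$ ($y{\left(D \right)} = D + \frac{1}{-6 + D} \left(-7\right) = D - \frac{7}{-6 + D}$)
$y{\left(a \right)} + l{\left(\left(-5\right) \left(-34\right),-2 \right)} = \frac{-7 + \left(-29\right)^{2} - -174}{-6 - 29} - 55 = \frac{-7 + 841 + 174}{-35} + \left(-57 + 2\right) = \left(- \frac{1}{35}\right) 1008 - 55 = - \frac{144}{5} - 55 = - \frac{419}{5}$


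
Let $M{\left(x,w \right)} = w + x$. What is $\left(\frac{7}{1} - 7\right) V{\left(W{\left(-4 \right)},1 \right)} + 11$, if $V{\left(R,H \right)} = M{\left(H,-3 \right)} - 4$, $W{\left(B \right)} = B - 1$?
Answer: $11$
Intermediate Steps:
$W{\left(B \right)} = -1 + B$
$V{\left(R,H \right)} = -7 + H$ ($V{\left(R,H \right)} = \left(-3 + H\right) - 4 = -7 + H$)
$\left(\frac{7}{1} - 7\right) V{\left(W{\left(-4 \right)},1 \right)} + 11 = \left(\frac{7}{1} - 7\right) \left(-7 + 1\right) + 11 = \left(7 \cdot 1 - 7\right) \left(-6\right) + 11 = \left(7 - 7\right) \left(-6\right) + 11 = 0 \left(-6\right) + 11 = 0 + 11 = 11$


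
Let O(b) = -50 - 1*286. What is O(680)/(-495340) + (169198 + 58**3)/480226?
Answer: 22577333917/29734393355 ≈ 0.75930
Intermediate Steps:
O(b) = -336 (O(b) = -50 - 286 = -336)
O(680)/(-495340) + (169198 + 58**3)/480226 = -336/(-495340) + (169198 + 58**3)/480226 = -336*(-1/495340) + (169198 + 195112)*(1/480226) = 84/123835 + 364310*(1/480226) = 84/123835 + 182155/240113 = 22577333917/29734393355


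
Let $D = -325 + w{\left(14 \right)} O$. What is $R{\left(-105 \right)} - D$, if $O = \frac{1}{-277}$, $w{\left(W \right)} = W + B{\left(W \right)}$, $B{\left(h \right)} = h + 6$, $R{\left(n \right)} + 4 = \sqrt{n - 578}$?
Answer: $\frac{88951}{277} + i \sqrt{683} \approx 321.12 + 26.134 i$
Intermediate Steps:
$R{\left(n \right)} = -4 + \sqrt{-578 + n}$ ($R{\left(n \right)} = -4 + \sqrt{n - 578} = -4 + \sqrt{-578 + n}$)
$B{\left(h \right)} = 6 + h$
$w{\left(W \right)} = 6 + 2 W$ ($w{\left(W \right)} = W + \left(6 + W\right) = 6 + 2 W$)
$O = - \frac{1}{277} \approx -0.0036101$
$D = - \frac{90059}{277}$ ($D = -325 + \left(6 + 2 \cdot 14\right) \left(- \frac{1}{277}\right) = -325 + \left(6 + 28\right) \left(- \frac{1}{277}\right) = -325 + 34 \left(- \frac{1}{277}\right) = -325 - \frac{34}{277} = - \frac{90059}{277} \approx -325.12$)
$R{\left(-105 \right)} - D = \left(-4 + \sqrt{-578 - 105}\right) - - \frac{90059}{277} = \left(-4 + \sqrt{-683}\right) + \frac{90059}{277} = \left(-4 + i \sqrt{683}\right) + \frac{90059}{277} = \frac{88951}{277} + i \sqrt{683}$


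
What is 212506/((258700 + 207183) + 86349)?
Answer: 106253/276116 ≈ 0.38481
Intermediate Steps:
212506/((258700 + 207183) + 86349) = 212506/(465883 + 86349) = 212506/552232 = 212506*(1/552232) = 106253/276116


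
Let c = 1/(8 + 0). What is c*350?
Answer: 175/4 ≈ 43.750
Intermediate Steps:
c = ⅛ (c = 1/8 = ⅛ ≈ 0.12500)
c*350 = (⅛)*350 = 175/4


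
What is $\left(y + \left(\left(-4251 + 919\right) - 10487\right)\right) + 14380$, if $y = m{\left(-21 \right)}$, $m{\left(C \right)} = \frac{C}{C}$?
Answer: $562$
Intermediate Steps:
$m{\left(C \right)} = 1$
$y = 1$
$\left(y + \left(\left(-4251 + 919\right) - 10487\right)\right) + 14380 = \left(1 + \left(\left(-4251 + 919\right) - 10487\right)\right) + 14380 = \left(1 - 13819\right) + 14380 = -13818 + 14380 = 562$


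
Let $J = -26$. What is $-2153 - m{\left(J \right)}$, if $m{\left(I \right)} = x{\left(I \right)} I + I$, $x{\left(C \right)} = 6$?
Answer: $-1971$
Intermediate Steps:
$m{\left(I \right)} = 7 I$ ($m{\left(I \right)} = 6 I + I = 7 I$)
$-2153 - m{\left(J \right)} = -2153 - 7 \left(-26\right) = -2153 - -182 = -2153 + 182 = -1971$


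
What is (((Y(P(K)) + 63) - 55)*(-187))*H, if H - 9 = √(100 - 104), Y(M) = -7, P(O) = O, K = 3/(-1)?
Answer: -1683 - 374*I ≈ -1683.0 - 374.0*I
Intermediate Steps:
K = -3 (K = 3*(-1) = -3)
H = 9 + 2*I (H = 9 + √(100 - 104) = 9 + √(-4) = 9 + 2*I ≈ 9.0 + 2.0*I)
(((Y(P(K)) + 63) - 55)*(-187))*H = (((-7 + 63) - 55)*(-187))*(9 + 2*I) = ((56 - 55)*(-187))*(9 + 2*I) = (1*(-187))*(9 + 2*I) = -187*(9 + 2*I) = -1683 - 374*I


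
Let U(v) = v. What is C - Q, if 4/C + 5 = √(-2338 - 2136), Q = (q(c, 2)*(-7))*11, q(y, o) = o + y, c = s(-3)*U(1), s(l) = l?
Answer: -346443/4499 - 4*I*√4474/4499 ≈ -77.004 - 0.059469*I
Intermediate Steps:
c = -3 (c = -3*1 = -3)
Q = 77 (Q = ((2 - 3)*(-7))*11 = -1*(-7)*11 = 7*11 = 77)
C = 4/(-5 + I*√4474) (C = 4/(-5 + √(-2338 - 2136)) = 4/(-5 + √(-4474)) = 4/(-5 + I*√4474) ≈ -0.0044454 - 0.059469*I)
C - Q = (-20/4499 - 4*I*√4474/4499) - 1*77 = (-20/4499 - 4*I*√4474/4499) - 77 = -346443/4499 - 4*I*√4474/4499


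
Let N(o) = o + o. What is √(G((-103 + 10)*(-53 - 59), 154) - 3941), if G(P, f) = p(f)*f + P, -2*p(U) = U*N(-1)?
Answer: √30191 ≈ 173.76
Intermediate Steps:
N(o) = 2*o
p(U) = U (p(U) = -U*2*(-1)/2 = -U*(-2)/2 = -(-1)*U = U)
G(P, f) = P + f² (G(P, f) = f*f + P = f² + P = P + f²)
√(G((-103 + 10)*(-53 - 59), 154) - 3941) = √(((-103 + 10)*(-53 - 59) + 154²) - 3941) = √((-93*(-112) + 23716) - 3941) = √((10416 + 23716) - 3941) = √(34132 - 3941) = √30191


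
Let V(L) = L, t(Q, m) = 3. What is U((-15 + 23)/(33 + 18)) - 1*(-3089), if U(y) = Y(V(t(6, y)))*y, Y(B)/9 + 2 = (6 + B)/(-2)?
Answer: 52357/17 ≈ 3079.8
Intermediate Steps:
Y(B) = -45 - 9*B/2 (Y(B) = -18 + 9*((6 + B)/(-2)) = -18 + 9*((6 + B)*(-½)) = -18 + 9*(-3 - B/2) = -18 + (-27 - 9*B/2) = -45 - 9*B/2)
U(y) = -117*y/2 (U(y) = (-45 - 9/2*3)*y = (-45 - 27/2)*y = -117*y/2)
U((-15 + 23)/(33 + 18)) - 1*(-3089) = -117*(-15 + 23)/(2*(33 + 18)) - 1*(-3089) = -468/51 + 3089 = -117/2*8/51 + 3089 = -156/17 + 3089 = 52357/17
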